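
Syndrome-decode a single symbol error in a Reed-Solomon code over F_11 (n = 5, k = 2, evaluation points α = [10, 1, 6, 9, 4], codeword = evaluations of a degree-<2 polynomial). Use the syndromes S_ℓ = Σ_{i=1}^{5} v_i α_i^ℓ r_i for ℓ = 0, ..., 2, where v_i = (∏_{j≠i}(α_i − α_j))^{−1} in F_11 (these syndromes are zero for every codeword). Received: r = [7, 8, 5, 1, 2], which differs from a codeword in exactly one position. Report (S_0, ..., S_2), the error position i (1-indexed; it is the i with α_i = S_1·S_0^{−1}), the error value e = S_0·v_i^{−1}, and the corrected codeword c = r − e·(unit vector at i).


S = (6, 2, 8), error at position 5, error magnitude e = 9, c = [7, 8, 5, 1, 4].

Step 1: column multipliers v_i = (∏_{j≠i}(α_i − α_j))^{−1} mod 11.
  i = 1 (α = 10): (10−1)(10−6)(10−9)(10−4) = 9·4·1·6 = 216 ≡ 7, so v_1 = 7^{−1} = 8 (mod 11).
  i = 2 (α = 1): (1−10)(1−6)(1−9)(1−4) = (−9)·(−5)·(−8)·(−3) = 1080 ≡ 2, so v_2 = 2^{−1} = 6 (mod 11).
  i = 3 (α = 6): (6−10)(6−1)(6−9)(6−4) = (−4)·5·(−3)·2 = 120 ≡ 10, so v_3 = 10^{−1} = 10 (mod 11).
  i = 4 (α = 9): (9−10)(9−1)(9−6)(9−4) = (−1)·8·3·5 = −120 ≡ 1, so v_4 = 1^{−1} = 1 (mod 11).
  i = 5 (α = 4): (4−10)(4−1)(4−6)(4−9) = (−6)·3·(−2)·(−5) = −180 ≡ 7, so v_5 = 7^{−1} = 8 (mod 11).
  v = [8, 6, 10, 1, 8].
Step 2: syndromes of r = [7, 8, 5, 1, 2] (all sums mod 11).
  S_0 = Σ v_i r_i = 8·7 + 6·8 + 10·5 + 1·1 + 8·2 = 171 ≡ 6.
  S_1 = Σ v_i α_i r_i = 8·10·7 + 6·1·8 + 10·6·5 + 1·9·1 + 8·4·2 = 981 ≡ 2.
  α_i^2 mod 11 = [1, 1, 3, 4, 5].
  S_2 = Σ v_i α_i^2 r_i = 8·1·7 + 6·1·8 + 10·3·5 + 1·4·1 + 8·5·2 = 338 ≡ 8.
  S = (6, 2, 8) ≠ 0, so r is not a codeword (an error is present).
Step 3: locate the error. For a single error e at position i, S_ℓ = v_i·e·α_i^ℓ, so α_err = S_1/S_0.
  S_0^{−1} = 6^{−1} = 2 (mod 11), so α_err = 2·2 = 4 ≡ 4 = α_5. Error position i = 5.
  Consistency check: S_2/S_1 = 8·6 = 48 ≡ 4 = α_err ✓ (single-error assumption holds).
Step 4: error magnitude e = S_0/v_5 = S_0·∏_{j≠5}(α_5 − α_j) = 6·7 = 42 ≡ 9 (mod 11).
Step 5: correct position 5: c_5 = r_5 − e = 2 − 9 ≡ 4 (mod 11). Hence c = [7, 8, 5, 1, 4].
  Check: interpolating c through the α_i gives m(x) = 2 + 6·x (degree < 2) with m(α_i) = c_i for every i, so c is indeed a codeword.


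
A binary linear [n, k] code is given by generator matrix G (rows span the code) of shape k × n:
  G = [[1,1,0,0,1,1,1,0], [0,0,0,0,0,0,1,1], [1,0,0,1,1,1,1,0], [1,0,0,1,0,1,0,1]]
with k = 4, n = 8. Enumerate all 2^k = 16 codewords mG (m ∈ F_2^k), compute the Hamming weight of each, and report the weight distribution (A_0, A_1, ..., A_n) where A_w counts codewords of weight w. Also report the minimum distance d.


Weight distribution: A_0 = 1, A_1 = 1, A_2 = 2, A_3 = 2, A_4 = 5, A_5 = 5. Minimum distance d = 1.

Enumerate all 2^4 = 16 messages m ∈ F_2^4.
For each, compute codeword c = mG in F_2^8, then tally its weight.
  m = 0000 → c = 00000000, weight = 0.
  m = 1000 → c = 11001110, weight = 5.
  m = 0100 → c = 00000011, weight = 2.
  m = 1100 → c = 11001101, weight = 5.
  m = 0010 → c = 10011110, weight = 5.
  m = 1010 → c = 01010000, weight = 2.
  m = 0110 → c = 10011101, weight = 5.
  m = 1110 → c = 01010011, weight = 4.
  m = 0001 → c = 10010101, weight = 4.
  m = 1001 → c = 01011011, weight = 5.
  m = 0101 → c = 10010110, weight = 4.
  m = 1101 → c = 01011000, weight = 3.
  m = 0011 → c = 00001011, weight = 3.
  m = 1011 → c = 11000101, weight = 4.
  m = 0111 → c = 00001000, weight = 1.
  m = 1111 → c = 11000110, weight = 4.
Tally weights:
  weight 0: 1 codewords.
  weight 1: 1 codewords.
  weight 2: 2 codewords.
  weight 3: 2 codewords.
  weight 4: 5 codewords.
  weight 5: 5 codewords.
Minimum distance d = smallest w > 0 with A_w > 0 = 1.
Sanity: Σ A_w = 16 = 2^4 = 16 ✓.


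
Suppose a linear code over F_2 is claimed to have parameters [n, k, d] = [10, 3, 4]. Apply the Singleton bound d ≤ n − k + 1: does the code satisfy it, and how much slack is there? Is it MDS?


Singleton RHS = n − k + 1 = 8, slack = 4, bound satisfied, not MDS.

Singleton bound: d ≤ n − k + 1.
Here n = 10, k = 3, so n − k + 1 = 8.
Given d = 4, check d ≤ 8: YES.
Slack = (n − k + 1) − d = 4.
The code is NOT MDS (slack = 4 > 0).
Description: the claimed parameters are [10, 3, 4]_2; such a code would be non-MDS.


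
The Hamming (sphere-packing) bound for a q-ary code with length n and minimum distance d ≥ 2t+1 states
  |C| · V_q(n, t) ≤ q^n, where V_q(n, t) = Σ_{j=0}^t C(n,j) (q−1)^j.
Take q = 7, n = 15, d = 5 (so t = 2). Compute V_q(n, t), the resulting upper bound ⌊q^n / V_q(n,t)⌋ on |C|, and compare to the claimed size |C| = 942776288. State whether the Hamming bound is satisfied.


V_q(n, t) = 3871, q^n = 4747561509943, Hamming bound = 1226443169, |C| = 942776288 ≤ bound (satisfied).

Step 1: Compute V_q(n, t) = Σ_{j=0}^2 C(n, j) (q−1)^j.
  j = 0: C(15,0)·(6)^0 = 1·1 = 1.
  j = 1: C(15,1)·(6)^1 = 15·6 = 90.
  j = 2: C(15,2)·(6)^2 = 105·36 = 3780.
  V_q(n, t) = 1 + 90 + 3780 = 3871.
Step 2: q^n = 7^15 = 4747561509943.
Step 3: Hamming bound ⌊q^n / V_q(n,t)⌋ = ⌊4747561509943/3871⌋ = 1226443169.
Step 4: Compare |C| = 942776288 to 1226443169: satisfied.
The claimed |C| lies below the Hamming bound.


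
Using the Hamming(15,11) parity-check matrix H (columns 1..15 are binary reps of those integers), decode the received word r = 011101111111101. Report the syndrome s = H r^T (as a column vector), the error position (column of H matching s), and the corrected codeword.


s = (1, 0, 1, 0)^T, error position = 10, corrected codeword c = 011101111011101

Compute s = H r^T mod 2 one row at a time:
  s_1 = 1 + 1 + 1 + 1 + 1 + 1 + 0 + 1 = 7 ≡ 1 (mod 2).
  s_2 = 1 + 0 + 1 + 1 + 1 + 1 + 0 + 1 = 6 ≡ 0 (mod 2).
  s_3 = 1 + 1 + 1 + 1 + 1 + 1 + 0 + 1 = 7 ≡ 1 (mod 2).
  s_4 = 0 + 1 + 0 + 1 + 1 + 1 + 1 + 1 = 6 ≡ 0 (mod 2).
s = (1, 0, 1, 0)^T — this equals column 10 of H (binary 1010), so error is at position 10.
Correct: flip bit 10 of r = 011101111111101 to get c = 011101111011101.


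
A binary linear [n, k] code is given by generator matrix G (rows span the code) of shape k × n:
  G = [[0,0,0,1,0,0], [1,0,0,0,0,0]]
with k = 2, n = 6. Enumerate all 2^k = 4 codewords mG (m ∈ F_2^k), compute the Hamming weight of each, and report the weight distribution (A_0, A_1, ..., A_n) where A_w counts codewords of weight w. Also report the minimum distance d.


Weight distribution: A_0 = 1, A_1 = 2, A_2 = 1. Minimum distance d = 1.

Enumerate all 2^2 = 4 messages m ∈ F_2^2.
For each, compute codeword c = mG in F_2^6, then tally its weight.
  m = 00 → c = 000000, weight = 0.
  m = 10 → c = 000100, weight = 1.
  m = 01 → c = 100000, weight = 1.
  m = 11 → c = 100100, weight = 2.
Tally weights:
  weight 0: 1 codewords.
  weight 1: 2 codewords.
  weight 2: 1 codewords.
Minimum distance d = smallest w > 0 with A_w > 0 = 1.
Sanity: Σ A_w = 4 = 2^2 = 4 ✓.


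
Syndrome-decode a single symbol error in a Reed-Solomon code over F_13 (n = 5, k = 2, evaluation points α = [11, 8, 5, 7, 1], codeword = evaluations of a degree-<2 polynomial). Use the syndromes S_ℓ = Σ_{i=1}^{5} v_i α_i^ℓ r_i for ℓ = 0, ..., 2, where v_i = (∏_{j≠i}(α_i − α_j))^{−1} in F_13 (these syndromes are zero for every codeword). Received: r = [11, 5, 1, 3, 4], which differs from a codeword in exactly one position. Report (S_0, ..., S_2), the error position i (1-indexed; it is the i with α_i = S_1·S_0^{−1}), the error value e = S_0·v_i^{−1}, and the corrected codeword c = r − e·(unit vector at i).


S = (11, 3, 2), error at position 3, error magnitude e = 2, c = [11, 5, 12, 3, 4].

Step 1: column multipliers v_i = (∏_{j≠i}(α_i − α_j))^{−1} mod 13.
  i = 1 (α = 11): (11−8)(11−5)(11−7)(11−1) = 3·6·4·10 = 720 ≡ 5, so v_1 = 5^{−1} = 8 (mod 13).
  i = 2 (α = 8): (8−11)(8−5)(8−7)(8−1) = (−3)·3·1·7 = −63 ≡ 2, so v_2 = 2^{−1} = 7 (mod 13).
  i = 3 (α = 5): (5−11)(5−8)(5−7)(5−1) = (−6)·(−3)·(−2)·4 = −144 ≡ 12, so v_3 = 12^{−1} = 12 (mod 13).
  i = 4 (α = 7): (7−11)(7−8)(7−5)(7−1) = (−4)·(−1)·2·6 = 48 ≡ 9, so v_4 = 9^{−1} = 3 (mod 13).
  i = 5 (α = 1): (1−11)(1−8)(1−5)(1−7) = (−10)·(−7)·(−4)·(−6) = 1680 ≡ 3, so v_5 = 3^{−1} = 9 (mod 13).
  v = [8, 7, 12, 3, 9].
Step 2: syndromes of r = [11, 5, 1, 3, 4] (all sums mod 13).
  S_0 = Σ v_i r_i = 8·11 + 7·5 + 12·1 + 3·3 + 9·4 = 180 ≡ 11.
  S_1 = Σ v_i α_i r_i = 8·11·11 + 7·8·5 + 12·5·1 + 3·7·3 + 9·1·4 = 1407 ≡ 3.
  α_i^2 mod 13 = [4, 12, 12, 10, 1].
  S_2 = Σ v_i α_i^2 r_i = 8·4·11 + 7·12·5 + 12·12·1 + 3·10·3 + 9·1·4 = 1042 ≡ 2.
  S = (11, 3, 2) ≠ 0, so r is not a codeword (an error is present).
Step 3: locate the error. For a single error e at position i, S_ℓ = v_i·e·α_i^ℓ, so α_err = S_1/S_0.
  S_0^{−1} = 11^{−1} = 6 (mod 13), so α_err = 3·6 = 18 ≡ 5 = α_3. Error position i = 3.
  Consistency check: S_2/S_1 = 2·9 = 18 ≡ 5 = α_err ✓ (single-error assumption holds).
Step 4: error magnitude e = S_0/v_3 = S_0·∏_{j≠3}(α_3 − α_j) = 11·12 = 132 ≡ 2 (mod 13).
Step 5: correct position 3: c_3 = r_3 − e = 1 − 2 ≡ 12 (mod 13). Hence c = [11, 5, 12, 3, 4].
  Check: interpolating c through the α_i gives m(x) = 2 + 2·x (degree < 2) with m(α_i) = c_i for every i, so c is indeed a codeword.


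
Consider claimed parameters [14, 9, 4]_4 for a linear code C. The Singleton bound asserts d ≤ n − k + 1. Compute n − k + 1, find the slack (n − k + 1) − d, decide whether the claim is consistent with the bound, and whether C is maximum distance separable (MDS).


Singleton RHS = n − k + 1 = 6, slack = 2, bound satisfied, not MDS.

Singleton bound: d ≤ n − k + 1.
Here n = 14, k = 9, so n − k + 1 = 6.
Given d = 4, check d ≤ 6: YES.
Slack = (n − k + 1) − d = 2.
The code is NOT MDS (slack = 2 > 0).
Description: the claimed parameters are [14, 9, 4]_4; such a code would be non-MDS.


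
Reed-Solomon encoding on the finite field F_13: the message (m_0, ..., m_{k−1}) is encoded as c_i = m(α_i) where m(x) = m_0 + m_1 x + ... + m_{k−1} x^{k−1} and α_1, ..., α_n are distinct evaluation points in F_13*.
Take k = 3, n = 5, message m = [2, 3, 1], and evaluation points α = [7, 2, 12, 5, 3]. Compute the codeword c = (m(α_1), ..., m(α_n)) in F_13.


c = [7, 12, 0, 3, 7]

Message polynomial: m(x) = 2 + 3·x + 1·x^2 (mod 13).
For each evaluation point α_i, compute m(α_i) mod 13:
  α_1 = 7: Horner steps 1 → 10 → 7, so m(7) = 7.
  α_2 = 2: Horner steps 1 → 5 → 12, so m(2) = 12.
  α_3 = 12: Horner steps 1 → 2 → 0, so m(12) = 0.
  α_4 = 5: Horner steps 1 → 8 → 3, so m(5) = 3.
  α_5 = 3: Horner steps 1 → 6 → 7, so m(3) = 7.
Codeword c = [7, 12, 0, 3, 7] ∈ F_13^5.


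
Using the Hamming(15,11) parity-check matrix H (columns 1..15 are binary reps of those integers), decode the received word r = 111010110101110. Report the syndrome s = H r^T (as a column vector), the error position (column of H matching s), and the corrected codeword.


s = (1, 1, 1, 1)^T, error position = 15, corrected codeword c = 111010110101111

Compute s = H r^T mod 2 one row at a time:
  s_1 = 1 + 0 + 1 + 0 + 1 + 1 + 1 + 0 = 5 ≡ 1 (mod 2).
  s_2 = 0 + 1 + 0 + 1 + 1 + 1 + 1 + 0 = 5 ≡ 1 (mod 2).
  s_3 = 1 + 1 + 0 + 1 + 1 + 0 + 1 + 0 = 5 ≡ 1 (mod 2).
  s_4 = 1 + 1 + 1 + 1 + 0 + 0 + 1 + 0 = 5 ≡ 1 (mod 2).
s = (1, 1, 1, 1)^T — this equals column 15 of H (binary 1111), so error is at position 15.
Correct: flip bit 15 of r = 111010110101110 to get c = 111010110101111.


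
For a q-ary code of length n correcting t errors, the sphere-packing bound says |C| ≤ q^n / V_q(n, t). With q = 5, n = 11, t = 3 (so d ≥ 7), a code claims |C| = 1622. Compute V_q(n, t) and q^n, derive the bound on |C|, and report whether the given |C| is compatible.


V_q(n, t) = 11485, q^n = 48828125, Hamming bound = 4251, |C| = 1622 ≤ bound (satisfied).

Step 1: Compute V_q(n, t) = Σ_{j=0}^3 C(n, j) (q−1)^j.
  j = 0: C(11,0)·(4)^0 = 1·1 = 1.
  j = 1: C(11,1)·(4)^1 = 11·4 = 44.
  j = 2: C(11,2)·(4)^2 = 55·16 = 880.
  j = 3: C(11,3)·(4)^3 = 165·64 = 10560.
  V_q(n, t) = 1 + 44 + 880 + 10560 = 11485.
Step 2: q^n = 5^11 = 48828125.
Step 3: Hamming bound ⌊q^n / V_q(n,t)⌋ = ⌊48828125/11485⌋ = 4251.
Step 4: Compare |C| = 1622 to 4251: satisfied.
The claimed |C| lies below the Hamming bound.


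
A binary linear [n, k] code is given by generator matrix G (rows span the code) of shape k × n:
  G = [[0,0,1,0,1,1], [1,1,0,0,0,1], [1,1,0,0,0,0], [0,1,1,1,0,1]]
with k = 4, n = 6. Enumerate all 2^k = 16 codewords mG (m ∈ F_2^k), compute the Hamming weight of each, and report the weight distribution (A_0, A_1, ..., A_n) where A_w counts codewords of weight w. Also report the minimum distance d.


Weight distribution: A_0 = 1, A_1 = 1, A_2 = 2, A_3 = 6, A_4 = 5, A_5 = 1. Minimum distance d = 1.

Enumerate all 2^4 = 16 messages m ∈ F_2^4.
For each, compute codeword c = mG in F_2^6, then tally its weight.
  m = 0000 → c = 000000, weight = 0.
  m = 1000 → c = 001011, weight = 3.
  m = 0100 → c = 110001, weight = 3.
  m = 1100 → c = 111010, weight = 4.
  m = 0010 → c = 110000, weight = 2.
  m = 1010 → c = 111011, weight = 5.
  m = 0110 → c = 000001, weight = 1.
  m = 1110 → c = 001010, weight = 2.
  m = 0001 → c = 011101, weight = 4.
  m = 1001 → c = 010110, weight = 3.
  m = 0101 → c = 101100, weight = 3.
  m = 1101 → c = 100111, weight = 4.
  m = 0011 → c = 101101, weight = 4.
  m = 1011 → c = 100110, weight = 3.
  m = 0111 → c = 011100, weight = 3.
  m = 1111 → c = 010111, weight = 4.
Tally weights:
  weight 0: 1 codewords.
  weight 1: 1 codewords.
  weight 2: 2 codewords.
  weight 3: 6 codewords.
  weight 4: 5 codewords.
  weight 5: 1 codewords.
Minimum distance d = smallest w > 0 with A_w > 0 = 1.
Sanity: Σ A_w = 16 = 2^4 = 16 ✓.


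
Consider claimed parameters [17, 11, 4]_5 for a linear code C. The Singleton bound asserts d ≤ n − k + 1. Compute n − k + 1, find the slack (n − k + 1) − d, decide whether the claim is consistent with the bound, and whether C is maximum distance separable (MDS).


Singleton RHS = n − k + 1 = 7, slack = 3, bound satisfied, not MDS.

Singleton bound: d ≤ n − k + 1.
Here n = 17, k = 11, so n − k + 1 = 7.
Given d = 4, check d ≤ 7: YES.
Slack = (n − k + 1) − d = 3.
The code is NOT MDS (slack = 3 > 0).
Description: the claimed parameters are [17, 11, 4]_5; such a code would be non-MDS.


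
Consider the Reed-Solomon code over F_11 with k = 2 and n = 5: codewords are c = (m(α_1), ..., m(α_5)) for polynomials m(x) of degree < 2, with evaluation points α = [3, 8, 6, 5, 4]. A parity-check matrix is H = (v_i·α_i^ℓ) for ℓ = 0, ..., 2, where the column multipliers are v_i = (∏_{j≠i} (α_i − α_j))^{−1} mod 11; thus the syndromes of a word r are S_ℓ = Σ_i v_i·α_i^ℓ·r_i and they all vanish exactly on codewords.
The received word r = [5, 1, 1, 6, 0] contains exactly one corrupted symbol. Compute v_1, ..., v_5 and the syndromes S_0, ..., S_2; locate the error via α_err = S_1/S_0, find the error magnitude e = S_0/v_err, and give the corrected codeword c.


S = (1, 8, 9), error at position 2, error magnitude e = 10, c = [5, 2, 1, 6, 0].

Step 1: column multipliers v_i = (∏_{j≠i}(α_i − α_j))^{−1} mod 11.
  i = 1 (α = 3): (3−8)(3−6)(3−5)(3−4) = (−5)·(−3)·(−2)·(−1) = 30 ≡ 8, so v_1 = 8^{−1} = 7 (mod 11).
  i = 2 (α = 8): (8−3)(8−6)(8−5)(8−4) = 5·2·3·4 = 120 ≡ 10, so v_2 = 10^{−1} = 10 (mod 11).
  i = 3 (α = 6): (6−3)(6−8)(6−5)(6−4) = 3·(−2)·1·2 = −12 ≡ 10, so v_3 = 10^{−1} = 10 (mod 11).
  i = 4 (α = 5): (5−3)(5−8)(5−6)(5−4) = 2·(−3)·(−1)·1 = 6 ≡ 6, so v_4 = 6^{−1} = 2 (mod 11).
  i = 5 (α = 4): (4−3)(4−8)(4−6)(4−5) = 1·(−4)·(−2)·(−1) = −8 ≡ 3, so v_5 = 3^{−1} = 4 (mod 11).
  v = [7, 10, 10, 2, 4].
Step 2: syndromes of r = [5, 1, 1, 6, 0] (all sums mod 11).
  S_0 = Σ v_i r_i = 7·5 + 10·1 + 10·1 + 2·6 + 4·0 = 67 ≡ 1.
  S_1 = Σ v_i α_i r_i = 7·3·5 + 10·8·1 + 10·6·1 + 2·5·6 + 4·4·0 = 305 ≡ 8.
  α_i^2 mod 11 = [9, 9, 3, 3, 5].
  S_2 = Σ v_i α_i^2 r_i = 7·9·5 + 10·9·1 + 10·3·1 + 2·3·6 + 4·5·0 = 471 ≡ 9.
  S = (1, 8, 9) ≠ 0, so r is not a codeword (an error is present).
Step 3: locate the error. For a single error e at position i, S_ℓ = v_i·e·α_i^ℓ, so α_err = S_1/S_0.
  S_0^{−1} = 1^{−1} = 1 (mod 11), so α_err = 8·1 = 8 ≡ 8 = α_2. Error position i = 2.
  Consistency check: S_2/S_1 = 9·7 = 63 ≡ 8 = α_err ✓ (single-error assumption holds).
Step 4: error magnitude e = S_0/v_2 = S_0·∏_{j≠2}(α_2 − α_j) = 1·10 = 10 ≡ 10 (mod 11).
Step 5: correct position 2: c_2 = r_2 − e = 1 − 10 ≡ 2 (mod 11). Hence c = [5, 2, 1, 6, 0].
  Check: interpolating c through the α_i gives m(x) = 9 + 6·x (degree < 2) with m(α_i) = c_i for every i, so c is indeed a codeword.


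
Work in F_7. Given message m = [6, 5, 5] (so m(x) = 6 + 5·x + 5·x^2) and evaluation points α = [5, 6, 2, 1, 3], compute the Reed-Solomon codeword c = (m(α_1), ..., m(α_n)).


c = [2, 6, 1, 2, 3]

Message polynomial: m(x) = 6 + 5·x + 5·x^2 (mod 7).
For each evaluation point α_i, compute m(α_i) mod 7:
  α_1 = 5: Horner steps 5 → 2 → 2, so m(5) = 2.
  α_2 = 6: Horner steps 5 → 0 → 6, so m(6) = 6.
  α_3 = 2: Horner steps 5 → 1 → 1, so m(2) = 1.
  α_4 = 1: Horner steps 5 → 3 → 2, so m(1) = 2.
  α_5 = 3: Horner steps 5 → 6 → 3, so m(3) = 3.
Codeword c = [2, 6, 1, 2, 3] ∈ F_7^5.


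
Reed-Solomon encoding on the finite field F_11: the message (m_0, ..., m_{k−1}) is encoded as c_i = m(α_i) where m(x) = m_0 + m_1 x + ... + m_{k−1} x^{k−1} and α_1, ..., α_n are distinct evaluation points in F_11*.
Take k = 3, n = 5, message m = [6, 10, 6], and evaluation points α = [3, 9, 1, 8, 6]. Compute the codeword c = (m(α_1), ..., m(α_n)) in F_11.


c = [2, 10, 0, 8, 7]

Message polynomial: m(x) = 6 + 10·x + 6·x^2 (mod 11).
For each evaluation point α_i, compute m(α_i) mod 11:
  α_1 = 3: Horner steps 6 → 6 → 2, so m(3) = 2.
  α_2 = 9: Horner steps 6 → 9 → 10, so m(9) = 10.
  α_3 = 1: Horner steps 6 → 5 → 0, so m(1) = 0.
  α_4 = 8: Horner steps 6 → 3 → 8, so m(8) = 8.
  α_5 = 6: Horner steps 6 → 2 → 7, so m(6) = 7.
Codeword c = [2, 10, 0, 8, 7] ∈ F_11^5.


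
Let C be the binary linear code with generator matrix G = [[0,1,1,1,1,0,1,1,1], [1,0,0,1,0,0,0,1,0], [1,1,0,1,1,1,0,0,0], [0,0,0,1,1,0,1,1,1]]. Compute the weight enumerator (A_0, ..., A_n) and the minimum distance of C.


Weight distribution: A_0 = 1, A_2 = 1, A_3 = 1, A_4 = 3, A_5 = 6, A_6 = 3, A_7 = 1. Minimum distance d = 2.

Enumerate all 2^4 = 16 messages m ∈ F_2^4.
For each, compute codeword c = mG in F_2^9, then tally its weight.
  m = 0000 → c = 000000000, weight = 0.
  m = 1000 → c = 011110111, weight = 7.
  m = 0100 → c = 100100010, weight = 3.
  m = 1100 → c = 111010101, weight = 6.
  m = 0010 → c = 110111000, weight = 5.
  m = 1010 → c = 101001111, weight = 6.
  m = 0110 → c = 010011010, weight = 4.
  m = 1110 → c = 001101101, weight = 5.
  m = 0001 → c = 000110111, weight = 5.
  m = 1001 → c = 011000000, weight = 2.
  m = 0101 → c = 100010101, weight = 4.
  m = 1101 → c = 111100010, weight = 5.
  m = 0011 → c = 110001111, weight = 6.
  m = 1011 → c = 101111000, weight = 5.
  m = 0111 → c = 010101101, weight = 5.
  m = 1111 → c = 001011010, weight = 4.
Tally weights:
  weight 0: 1 codewords.
  weight 2: 1 codewords.
  weight 3: 1 codewords.
  weight 4: 3 codewords.
  weight 5: 6 codewords.
  weight 6: 3 codewords.
  weight 7: 1 codewords.
Minimum distance d = smallest w > 0 with A_w > 0 = 2.
Sanity: Σ A_w = 16 = 2^4 = 16 ✓.


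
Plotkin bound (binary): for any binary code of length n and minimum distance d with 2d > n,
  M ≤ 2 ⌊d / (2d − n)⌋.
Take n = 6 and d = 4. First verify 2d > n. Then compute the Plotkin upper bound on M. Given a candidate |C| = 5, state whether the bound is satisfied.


Plotkin bound M ≤ 4; given |C| = 5 > bound (violated).

Check applicability: 2d = 8, n = 6.
2d − n = 2 > 0, so Plotkin applies.
Compute d/(2d−n) = 4/2 ≈ 2.0000.
⌊d/(2d−n)⌋ = 2.
Plotkin bound: M ≤ 2·2 = 4.
Given |C| = 5, check: VIOLATED.
This |C| is above the Plotkin bound, so no binary code with n = 6, d = 4 and 5 codewords exists.


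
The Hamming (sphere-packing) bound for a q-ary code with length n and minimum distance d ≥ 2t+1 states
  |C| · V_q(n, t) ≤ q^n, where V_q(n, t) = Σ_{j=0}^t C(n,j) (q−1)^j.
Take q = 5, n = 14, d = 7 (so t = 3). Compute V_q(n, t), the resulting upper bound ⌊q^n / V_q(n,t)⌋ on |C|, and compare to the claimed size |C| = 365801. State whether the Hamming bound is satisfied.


V_q(n, t) = 24809, q^n = 6103515625, Hamming bound = 246020, |C| = 365801 > bound (violated).

Step 1: Compute V_q(n, t) = Σ_{j=0}^3 C(n, j) (q−1)^j.
  j = 0: C(14,0)·(4)^0 = 1·1 = 1.
  j = 1: C(14,1)·(4)^1 = 14·4 = 56.
  j = 2: C(14,2)·(4)^2 = 91·16 = 1456.
  j = 3: C(14,3)·(4)^3 = 364·64 = 23296.
  V_q(n, t) = 1 + 56 + 1456 + 23296 = 24809.
Step 2: q^n = 5^14 = 6103515625.
Step 3: Hamming bound ⌊q^n / V_q(n,t)⌋ = ⌊6103515625/24809⌋ = 246020.
Step 4: Compare |C| = 365801 to 246020: violated.
The claimed |C| lies above the Hamming bound, so no 5-ary code of length 14 with d ≥ 7 can have 365801 codewords.


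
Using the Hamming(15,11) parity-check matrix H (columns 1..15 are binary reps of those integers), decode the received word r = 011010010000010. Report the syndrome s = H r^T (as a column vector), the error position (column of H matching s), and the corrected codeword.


s = (0, 0, 1, 0)^T, error position = 2, corrected codeword c = 001010010000010

Compute s = H r^T mod 2 one row at a time:
  s_1 = 1 + 0 + 0 + 0 + 0 + 0 + 1 + 0 = 2 ≡ 0 (mod 2).
  s_2 = 0 + 1 + 0 + 0 + 0 + 0 + 1 + 0 = 2 ≡ 0 (mod 2).
  s_3 = 1 + 1 + 0 + 0 + 0 + 0 + 1 + 0 = 3 ≡ 1 (mod 2).
  s_4 = 0 + 1 + 1 + 0 + 0 + 0 + 0 + 0 = 2 ≡ 0 (mod 2).
s = (0, 0, 1, 0)^T — this equals column 2 of H (binary 0010), so error is at position 2.
Correct: flip bit 2 of r = 011010010000010 to get c = 001010010000010.


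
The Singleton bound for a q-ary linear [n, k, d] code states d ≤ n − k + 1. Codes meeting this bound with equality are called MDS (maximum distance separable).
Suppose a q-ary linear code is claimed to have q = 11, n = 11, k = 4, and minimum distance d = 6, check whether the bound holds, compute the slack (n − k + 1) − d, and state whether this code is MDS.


Singleton RHS = n − k + 1 = 8, slack = 2, bound satisfied, not MDS.

Singleton bound: d ≤ n − k + 1.
Here n = 11, k = 4, so n − k + 1 = 8.
Given d = 6, check d ≤ 8: YES.
Slack = (n − k + 1) − d = 2.
The code is NOT MDS (slack = 2 > 0).
Description: the claimed parameters are [11, 4, 6]_11; such a code would be non-MDS.


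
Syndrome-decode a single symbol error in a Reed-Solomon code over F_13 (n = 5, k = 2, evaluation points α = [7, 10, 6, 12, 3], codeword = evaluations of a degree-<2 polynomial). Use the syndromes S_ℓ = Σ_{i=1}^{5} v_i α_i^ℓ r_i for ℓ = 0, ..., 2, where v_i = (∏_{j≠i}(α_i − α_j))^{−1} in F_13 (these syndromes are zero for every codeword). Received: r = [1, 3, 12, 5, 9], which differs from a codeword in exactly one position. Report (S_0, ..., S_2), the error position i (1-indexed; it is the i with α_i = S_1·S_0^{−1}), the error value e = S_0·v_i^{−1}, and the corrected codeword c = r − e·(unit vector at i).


S = (5, 9, 11), error at position 1, error magnitude e = 1, c = [0, 3, 12, 5, 9].

Step 1: column multipliers v_i = (∏_{j≠i}(α_i − α_j))^{−1} mod 13.
  i = 1 (α = 7): (7−10)(7−6)(7−12)(7−3) = (−3)·1·(−5)·4 = 60 ≡ 8, so v_1 = 8^{−1} = 5 (mod 13).
  i = 2 (α = 10): (10−7)(10−6)(10−12)(10−3) = 3·4·(−2)·7 = −168 ≡ 1, so v_2 = 1^{−1} = 1 (mod 13).
  i = 3 (α = 6): (6−7)(6−10)(6−12)(6−3) = (−1)·(−4)·(−6)·3 = −72 ≡ 6, so v_3 = 6^{−1} = 11 (mod 13).
  i = 4 (α = 12): (12−7)(12−10)(12−6)(12−3) = 5·2·6·9 = 540 ≡ 7, so v_4 = 7^{−1} = 2 (mod 13).
  i = 5 (α = 3): (3−7)(3−10)(3−6)(3−12) = (−4)·(−7)·(−3)·(−9) = 756 ≡ 2, so v_5 = 2^{−1} = 7 (mod 13).
  v = [5, 1, 11, 2, 7].
Step 2: syndromes of r = [1, 3, 12, 5, 9] (all sums mod 13).
  S_0 = Σ v_i r_i = 5·1 + 1·3 + 11·12 + 2·5 + 7·9 = 213 ≡ 5.
  S_1 = Σ v_i α_i r_i = 5·7·1 + 1·10·3 + 11·6·12 + 2·12·5 + 7·3·9 = 1166 ≡ 9.
  α_i^2 mod 13 = [10, 9, 10, 1, 9].
  S_2 = Σ v_i α_i^2 r_i = 5·10·1 + 1·9·3 + 11·10·12 + 2·1·5 + 7·9·9 = 1974 ≡ 11.
  S = (5, 9, 11) ≠ 0, so r is not a codeword (an error is present).
Step 3: locate the error. For a single error e at position i, S_ℓ = v_i·e·α_i^ℓ, so α_err = S_1/S_0.
  S_0^{−1} = 5^{−1} = 8 (mod 13), so α_err = 9·8 = 72 ≡ 7 = α_1. Error position i = 1.
  Consistency check: S_2/S_1 = 11·3 = 33 ≡ 7 = α_err ✓ (single-error assumption holds).
Step 4: error magnitude e = S_0/v_1 = S_0·∏_{j≠1}(α_1 − α_j) = 5·8 = 40 ≡ 1 (mod 13).
Step 5: correct position 1: c_1 = r_1 − e = 1 − 1 ≡ 0 (mod 13). Hence c = [0, 3, 12, 5, 9].
  Check: interpolating c through the α_i gives m(x) = 6 + 1·x (degree < 2) with m(α_i) = c_i for every i, so c is indeed a codeword.


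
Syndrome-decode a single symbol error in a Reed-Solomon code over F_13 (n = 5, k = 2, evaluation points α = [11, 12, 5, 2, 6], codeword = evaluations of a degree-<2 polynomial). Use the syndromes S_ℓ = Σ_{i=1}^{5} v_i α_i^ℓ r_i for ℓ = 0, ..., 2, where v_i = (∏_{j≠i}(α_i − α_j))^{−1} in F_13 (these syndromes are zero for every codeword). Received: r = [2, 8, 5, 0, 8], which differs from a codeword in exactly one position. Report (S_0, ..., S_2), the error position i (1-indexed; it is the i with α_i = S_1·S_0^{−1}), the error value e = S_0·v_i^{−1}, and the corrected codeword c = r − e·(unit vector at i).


S = (12, 7, 3), error at position 5, error magnitude e = 10, c = [2, 8, 5, 0, 11].

Step 1: column multipliers v_i = (∏_{j≠i}(α_i − α_j))^{−1} mod 13.
  i = 1 (α = 11): (11−12)(11−5)(11−2)(11−6) = (−1)·6·9·5 = −270 ≡ 3, so v_1 = 3^{−1} = 9 (mod 13).
  i = 2 (α = 12): (12−11)(12−5)(12−2)(12−6) = 1·7·10·6 = 420 ≡ 4, so v_2 = 4^{−1} = 10 (mod 13).
  i = 3 (α = 5): (5−11)(5−12)(5−2)(5−6) = (−6)·(−7)·3·(−1) = −126 ≡ 4, so v_3 = 4^{−1} = 10 (mod 13).
  i = 4 (α = 2): (2−11)(2−12)(2−5)(2−6) = (−9)·(−10)·(−3)·(−4) = 1080 ≡ 1, so v_4 = 1^{−1} = 1 (mod 13).
  i = 5 (α = 6): (6−11)(6−12)(6−5)(6−2) = (−5)·(−6)·1·4 = 120 ≡ 3, so v_5 = 3^{−1} = 9 (mod 13).
  v = [9, 10, 10, 1, 9].
Step 2: syndromes of r = [2, 8, 5, 0, 8] (all sums mod 13).
  S_0 = Σ v_i r_i = 9·2 + 10·8 + 10·5 + 1·0 + 9·8 = 220 ≡ 12.
  S_1 = Σ v_i α_i r_i = 9·11·2 + 10·12·8 + 10·5·5 + 1·2·0 + 9·6·8 = 1840 ≡ 7.
  α_i^2 mod 13 = [4, 1, 12, 4, 10].
  S_2 = Σ v_i α_i^2 r_i = 9·4·2 + 10·1·8 + 10·12·5 + 1·4·0 + 9·10·8 = 1472 ≡ 3.
  S = (12, 7, 3) ≠ 0, so r is not a codeword (an error is present).
Step 3: locate the error. For a single error e at position i, S_ℓ = v_i·e·α_i^ℓ, so α_err = S_1/S_0.
  S_0^{−1} = 12^{−1} = 12 (mod 13), so α_err = 7·12 = 84 ≡ 6 = α_5. Error position i = 5.
  Consistency check: S_2/S_1 = 3·2 = 6 ≡ 6 = α_err ✓ (single-error assumption holds).
Step 4: error magnitude e = S_0/v_5 = S_0·∏_{j≠5}(α_5 − α_j) = 12·3 = 36 ≡ 10 (mod 13).
Step 5: correct position 5: c_5 = r_5 − e = 8 − 10 ≡ 11 (mod 13). Hence c = [2, 8, 5, 0, 11].
  Check: interpolating c through the α_i gives m(x) = 1 + 6·x (degree < 2) with m(α_i) = c_i for every i, so c is indeed a codeword.


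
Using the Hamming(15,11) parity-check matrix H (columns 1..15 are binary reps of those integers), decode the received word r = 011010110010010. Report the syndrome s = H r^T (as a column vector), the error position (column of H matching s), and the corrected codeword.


s = (1, 1, 1, 0)^T, error position = 14, corrected codeword c = 011010110010000

Compute s = H r^T mod 2 one row at a time:
  s_1 = 1 + 0 + 0 + 1 + 0 + 0 + 1 + 0 = 3 ≡ 1 (mod 2).
  s_2 = 0 + 1 + 0 + 1 + 0 + 0 + 1 + 0 = 3 ≡ 1 (mod 2).
  s_3 = 1 + 1 + 0 + 1 + 0 + 1 + 1 + 0 = 5 ≡ 1 (mod 2).
  s_4 = 0 + 1 + 1 + 1 + 0 + 1 + 0 + 0 = 4 ≡ 0 (mod 2).
s = (1, 1, 1, 0)^T — this equals column 14 of H (binary 1110), so error is at position 14.
Correct: flip bit 14 of r = 011010110010010 to get c = 011010110010000.


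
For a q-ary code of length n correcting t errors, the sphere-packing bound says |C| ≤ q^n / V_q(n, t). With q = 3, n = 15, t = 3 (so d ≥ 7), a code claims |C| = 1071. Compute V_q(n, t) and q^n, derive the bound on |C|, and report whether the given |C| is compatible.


V_q(n, t) = 4091, q^n = 14348907, Hamming bound = 3507, |C| = 1071 ≤ bound (satisfied).

Step 1: Compute V_q(n, t) = Σ_{j=0}^3 C(n, j) (q−1)^j.
  j = 0: C(15,0)·(2)^0 = 1·1 = 1.
  j = 1: C(15,1)·(2)^1 = 15·2 = 30.
  j = 2: C(15,2)·(2)^2 = 105·4 = 420.
  j = 3: C(15,3)·(2)^3 = 455·8 = 3640.
  V_q(n, t) = 1 + 30 + 420 + 3640 = 4091.
Step 2: q^n = 3^15 = 14348907.
Step 3: Hamming bound ⌊q^n / V_q(n,t)⌋ = ⌊14348907/4091⌋ = 3507.
Step 4: Compare |C| = 1071 to 3507: satisfied.
The claimed |C| lies below the Hamming bound.


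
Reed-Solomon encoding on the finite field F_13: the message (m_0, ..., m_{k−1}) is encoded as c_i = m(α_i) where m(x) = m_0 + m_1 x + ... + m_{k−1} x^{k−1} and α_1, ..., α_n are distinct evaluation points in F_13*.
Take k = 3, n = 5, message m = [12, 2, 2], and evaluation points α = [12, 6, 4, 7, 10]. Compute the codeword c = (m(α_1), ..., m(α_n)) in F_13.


c = [12, 5, 0, 7, 11]

Message polynomial: m(x) = 12 + 2·x + 2·x^2 (mod 13).
For each evaluation point α_i, compute m(α_i) mod 13:
  α_1 = 12: Horner steps 2 → 0 → 12, so m(12) = 12.
  α_2 = 6: Horner steps 2 → 1 → 5, so m(6) = 5.
  α_3 = 4: Horner steps 2 → 10 → 0, so m(4) = 0.
  α_4 = 7: Horner steps 2 → 3 → 7, so m(7) = 7.
  α_5 = 10: Horner steps 2 → 9 → 11, so m(10) = 11.
Codeword c = [12, 5, 0, 7, 11] ∈ F_13^5.


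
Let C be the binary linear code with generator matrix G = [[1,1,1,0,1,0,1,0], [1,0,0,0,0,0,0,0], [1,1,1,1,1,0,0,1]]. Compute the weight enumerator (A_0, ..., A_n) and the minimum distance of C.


Weight distribution: A_0 = 1, A_1 = 1, A_3 = 1, A_4 = 2, A_5 = 2, A_6 = 1. Minimum distance d = 1.

Enumerate all 2^3 = 8 messages m ∈ F_2^3.
For each, compute codeword c = mG in F_2^8, then tally its weight.
  m = 000 → c = 00000000, weight = 0.
  m = 100 → c = 11101010, weight = 5.
  m = 010 → c = 10000000, weight = 1.
  m = 110 → c = 01101010, weight = 4.
  m = 001 → c = 11111001, weight = 6.
  m = 101 → c = 00010011, weight = 3.
  m = 011 → c = 01111001, weight = 5.
  m = 111 → c = 10010011, weight = 4.
Tally weights:
  weight 0: 1 codewords.
  weight 1: 1 codewords.
  weight 3: 1 codewords.
  weight 4: 2 codewords.
  weight 5: 2 codewords.
  weight 6: 1 codewords.
Minimum distance d = smallest w > 0 with A_w > 0 = 1.
Sanity: Σ A_w = 8 = 2^3 = 8 ✓.


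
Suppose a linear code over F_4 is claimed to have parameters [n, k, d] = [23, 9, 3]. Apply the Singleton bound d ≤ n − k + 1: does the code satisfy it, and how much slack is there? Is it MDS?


Singleton RHS = n − k + 1 = 15, slack = 12, bound satisfied, not MDS.

Singleton bound: d ≤ n − k + 1.
Here n = 23, k = 9, so n − k + 1 = 15.
Given d = 3, check d ≤ 15: YES.
Slack = (n − k + 1) − d = 12.
The code is NOT MDS (slack = 12 > 0).
Description: the claimed parameters are [23, 9, 3]_4; such a code would be non-MDS.


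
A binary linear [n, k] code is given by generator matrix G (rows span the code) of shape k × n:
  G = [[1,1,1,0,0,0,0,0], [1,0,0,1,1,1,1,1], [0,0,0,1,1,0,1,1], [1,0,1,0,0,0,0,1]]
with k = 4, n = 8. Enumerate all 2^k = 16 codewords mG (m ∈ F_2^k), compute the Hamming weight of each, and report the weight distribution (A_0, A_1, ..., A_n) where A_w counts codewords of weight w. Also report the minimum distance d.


Weight distribution: A_0 = 1, A_2 = 2, A_3 = 4, A_4 = 3, A_5 = 2, A_6 = 2, A_7 = 2. Minimum distance d = 2.

Enumerate all 2^4 = 16 messages m ∈ F_2^4.
For each, compute codeword c = mG in F_2^8, then tally its weight.
  m = 0000 → c = 00000000, weight = 0.
  m = 1000 → c = 11100000, weight = 3.
  m = 0100 → c = 10011111, weight = 6.
  m = 1100 → c = 01111111, weight = 7.
  m = 0010 → c = 00011011, weight = 4.
  m = 1010 → c = 11111011, weight = 7.
  m = 0110 → c = 10000100, weight = 2.
  m = 1110 → c = 01100100, weight = 3.
  m = 0001 → c = 10100001, weight = 3.
  m = 1001 → c = 01000001, weight = 2.
  m = 0101 → c = 00111110, weight = 5.
  m = 1101 → c = 11011110, weight = 6.
  m = 0011 → c = 10111010, weight = 5.
  m = 1011 → c = 01011010, weight = 4.
  m = 0111 → c = 00100101, weight = 3.
  m = 1111 → c = 11000101, weight = 4.
Tally weights:
  weight 0: 1 codewords.
  weight 2: 2 codewords.
  weight 3: 4 codewords.
  weight 4: 3 codewords.
  weight 5: 2 codewords.
  weight 6: 2 codewords.
  weight 7: 2 codewords.
Minimum distance d = smallest w > 0 with A_w > 0 = 2.
Sanity: Σ A_w = 16 = 2^4 = 16 ✓.


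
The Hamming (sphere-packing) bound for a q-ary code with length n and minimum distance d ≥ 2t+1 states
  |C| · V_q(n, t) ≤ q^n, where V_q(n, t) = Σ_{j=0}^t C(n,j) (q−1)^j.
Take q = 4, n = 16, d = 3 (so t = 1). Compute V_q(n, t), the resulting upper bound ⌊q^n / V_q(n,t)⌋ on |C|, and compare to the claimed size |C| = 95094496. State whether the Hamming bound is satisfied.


V_q(n, t) = 49, q^n = 4294967296, Hamming bound = 87652393, |C| = 95094496 > bound (violated).

Step 1: Compute V_q(n, t) = Σ_{j=0}^1 C(n, j) (q−1)^j.
  j = 0: C(16,0)·(3)^0 = 1·1 = 1.
  j = 1: C(16,1)·(3)^1 = 16·3 = 48.
  V_q(n, t) = 1 + 48 = 49.
Step 2: q^n = 4^16 = 4294967296.
Step 3: Hamming bound ⌊q^n / V_q(n,t)⌋ = ⌊4294967296/49⌋ = 87652393.
Step 4: Compare |C| = 95094496 to 87652393: violated.
The claimed |C| lies above the Hamming bound, so no 4-ary code of length 16 with d ≥ 3 can have 95094496 codewords.


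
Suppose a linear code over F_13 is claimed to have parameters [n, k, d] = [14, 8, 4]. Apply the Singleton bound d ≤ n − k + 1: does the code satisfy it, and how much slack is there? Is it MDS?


Singleton RHS = n − k + 1 = 7, slack = 3, bound satisfied, not MDS.

Singleton bound: d ≤ n − k + 1.
Here n = 14, k = 8, so n − k + 1 = 7.
Given d = 4, check d ≤ 7: YES.
Slack = (n − k + 1) − d = 3.
The code is NOT MDS (slack = 3 > 0).
Description: the claimed parameters are [14, 8, 4]_13; such a code would be non-MDS.


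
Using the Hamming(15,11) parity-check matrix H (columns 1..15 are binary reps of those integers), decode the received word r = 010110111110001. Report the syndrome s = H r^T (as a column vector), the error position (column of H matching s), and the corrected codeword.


s = (1, 0, 1, 1)^T, error position = 11, corrected codeword c = 010110111100001

Compute s = H r^T mod 2 one row at a time:
  s_1 = 1 + 1 + 1 + 1 + 0 + 0 + 0 + 1 = 5 ≡ 1 (mod 2).
  s_2 = 1 + 1 + 0 + 1 + 0 + 0 + 0 + 1 = 4 ≡ 0 (mod 2).
  s_3 = 1 + 0 + 0 + 1 + 1 + 1 + 0 + 1 = 5 ≡ 1 (mod 2).
  s_4 = 0 + 0 + 1 + 1 + 1 + 1 + 0 + 1 = 5 ≡ 1 (mod 2).
s = (1, 0, 1, 1)^T — this equals column 11 of H (binary 1011), so error is at position 11.
Correct: flip bit 11 of r = 010110111110001 to get c = 010110111100001.


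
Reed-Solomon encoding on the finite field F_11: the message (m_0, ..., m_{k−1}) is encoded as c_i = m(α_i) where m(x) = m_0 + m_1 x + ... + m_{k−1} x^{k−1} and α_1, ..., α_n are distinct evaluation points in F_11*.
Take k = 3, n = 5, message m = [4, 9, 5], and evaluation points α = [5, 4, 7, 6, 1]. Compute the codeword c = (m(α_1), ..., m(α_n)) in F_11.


c = [9, 10, 4, 7, 7]

Message polynomial: m(x) = 4 + 9·x + 5·x^2 (mod 11).
For each evaluation point α_i, compute m(α_i) mod 11:
  α_1 = 5: Horner steps 5 → 1 → 9, so m(5) = 9.
  α_2 = 4: Horner steps 5 → 7 → 10, so m(4) = 10.
  α_3 = 7: Horner steps 5 → 0 → 4, so m(7) = 4.
  α_4 = 6: Horner steps 5 → 6 → 7, so m(6) = 7.
  α_5 = 1: Horner steps 5 → 3 → 7, so m(1) = 7.
Codeword c = [9, 10, 4, 7, 7] ∈ F_11^5.


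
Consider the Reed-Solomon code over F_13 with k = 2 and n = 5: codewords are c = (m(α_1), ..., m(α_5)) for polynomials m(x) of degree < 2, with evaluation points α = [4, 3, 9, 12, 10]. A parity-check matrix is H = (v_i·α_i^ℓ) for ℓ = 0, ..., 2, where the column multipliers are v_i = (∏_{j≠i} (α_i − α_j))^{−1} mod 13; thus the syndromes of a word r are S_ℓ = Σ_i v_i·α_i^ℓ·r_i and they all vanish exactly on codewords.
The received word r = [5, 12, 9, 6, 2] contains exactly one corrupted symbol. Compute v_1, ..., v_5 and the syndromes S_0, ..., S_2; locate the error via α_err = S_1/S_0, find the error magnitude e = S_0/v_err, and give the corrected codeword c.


S = (6, 7, 6), error at position 4, error magnitude e = 5, c = [5, 12, 9, 1, 2].

Step 1: column multipliers v_i = (∏_{j≠i}(α_i − α_j))^{−1} mod 13.
  i = 1 (α = 4): (4−3)(4−9)(4−12)(4−10) = 1·(−5)·(−8)·(−6) = −240 ≡ 7, so v_1 = 7^{−1} = 2 (mod 13).
  i = 2 (α = 3): (3−4)(3−9)(3−12)(3−10) = (−1)·(−6)·(−9)·(−7) = 378 ≡ 1, so v_2 = 1^{−1} = 1 (mod 13).
  i = 3 (α = 9): (9−4)(9−3)(9−12)(9−10) = 5·6·(−3)·(−1) = 90 ≡ 12, so v_3 = 12^{−1} = 12 (mod 13).
  i = 4 (α = 12): (12−4)(12−3)(12−9)(12−10) = 8·9·3·2 = 432 ≡ 3, so v_4 = 3^{−1} = 9 (mod 13).
  i = 5 (α = 10): (10−4)(10−3)(10−9)(10−12) = 6·7·1·(−2) = −84 ≡ 7, so v_5 = 7^{−1} = 2 (mod 13).
  v = [2, 1, 12, 9, 2].
Step 2: syndromes of r = [5, 12, 9, 6, 2] (all sums mod 13).
  S_0 = Σ v_i r_i = 2·5 + 1·12 + 12·9 + 9·6 + 2·2 = 188 ≡ 6.
  S_1 = Σ v_i α_i r_i = 2·4·5 + 1·3·12 + 12·9·9 + 9·12·6 + 2·10·2 = 1736 ≡ 7.
  α_i^2 mod 13 = [3, 9, 3, 1, 9].
  S_2 = Σ v_i α_i^2 r_i = 2·3·5 + 1·9·12 + 12·3·9 + 9·1·6 + 2·9·2 = 552 ≡ 6.
  S = (6, 7, 6) ≠ 0, so r is not a codeword (an error is present).
Step 3: locate the error. For a single error e at position i, S_ℓ = v_i·e·α_i^ℓ, so α_err = S_1/S_0.
  S_0^{−1} = 6^{−1} = 11 (mod 13), so α_err = 7·11 = 77 ≡ 12 = α_4. Error position i = 4.
  Consistency check: S_2/S_1 = 6·2 = 12 ≡ 12 = α_err ✓ (single-error assumption holds).
Step 4: error magnitude e = S_0/v_4 = S_0·∏_{j≠4}(α_4 − α_j) = 6·3 = 18 ≡ 5 (mod 13).
Step 5: correct position 4: c_4 = r_4 − e = 6 − 5 ≡ 1 (mod 13). Hence c = [5, 12, 9, 1, 2].
  Check: interpolating c through the α_i gives m(x) = 7 + 6·x (degree < 2) with m(α_i) = c_i for every i, so c is indeed a codeword.


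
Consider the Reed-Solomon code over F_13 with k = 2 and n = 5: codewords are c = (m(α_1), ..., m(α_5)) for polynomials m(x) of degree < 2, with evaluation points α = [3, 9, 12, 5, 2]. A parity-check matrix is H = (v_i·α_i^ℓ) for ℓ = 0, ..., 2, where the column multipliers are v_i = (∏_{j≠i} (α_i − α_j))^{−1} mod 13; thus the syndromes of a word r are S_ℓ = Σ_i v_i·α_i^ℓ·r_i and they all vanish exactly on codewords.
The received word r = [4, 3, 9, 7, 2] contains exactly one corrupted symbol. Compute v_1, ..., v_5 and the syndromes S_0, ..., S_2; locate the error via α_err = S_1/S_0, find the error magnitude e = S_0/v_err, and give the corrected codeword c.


S = (1, 5, 12), error at position 4, error magnitude e = 12, c = [4, 3, 9, 8, 2].

Step 1: column multipliers v_i = (∏_{j≠i}(α_i − α_j))^{−1} mod 13.
  i = 1 (α = 3): (3−9)(3−12)(3−5)(3−2) = (−6)·(−9)·(−2)·1 = −108 ≡ 9, so v_1 = 9^{−1} = 3 (mod 13).
  i = 2 (α = 9): (9−3)(9−12)(9−5)(9−2) = 6·(−3)·4·7 = −504 ≡ 3, so v_2 = 3^{−1} = 9 (mod 13).
  i = 3 (α = 12): (12−3)(12−9)(12−5)(12−2) = 9·3·7·10 = 1890 ≡ 5, so v_3 = 5^{−1} = 8 (mod 13).
  i = 4 (α = 5): (5−3)(5−9)(5−12)(5−2) = 2·(−4)·(−7)·3 = 168 ≡ 12, so v_4 = 12^{−1} = 12 (mod 13).
  i = 5 (α = 2): (2−3)(2−9)(2−12)(2−5) = (−1)·(−7)·(−10)·(−3) = 210 ≡ 2, so v_5 = 2^{−1} = 7 (mod 13).
  v = [3, 9, 8, 12, 7].
Step 2: syndromes of r = [4, 3, 9, 7, 2] (all sums mod 13).
  S_0 = Σ v_i r_i = 3·4 + 9·3 + 8·9 + 12·7 + 7·2 = 209 ≡ 1.
  S_1 = Σ v_i α_i r_i = 3·3·4 + 9·9·3 + 8·12·9 + 12·5·7 + 7·2·2 = 1591 ≡ 5.
  α_i^2 mod 13 = [9, 3, 1, 12, 4].
  S_2 = Σ v_i α_i^2 r_i = 3·9·4 + 9·3·3 + 8·1·9 + 12·12·7 + 7·4·2 = 1325 ≡ 12.
  S = (1, 5, 12) ≠ 0, so r is not a codeword (an error is present).
Step 3: locate the error. For a single error e at position i, S_ℓ = v_i·e·α_i^ℓ, so α_err = S_1/S_0.
  S_0^{−1} = 1^{−1} = 1 (mod 13), so α_err = 5·1 = 5 ≡ 5 = α_4. Error position i = 4.
  Consistency check: S_2/S_1 = 12·8 = 96 ≡ 5 = α_err ✓ (single-error assumption holds).
Step 4: error magnitude e = S_0/v_4 = S_0·∏_{j≠4}(α_4 − α_j) = 1·12 = 12 ≡ 12 (mod 13).
Step 5: correct position 4: c_4 = r_4 − e = 7 − 12 ≡ 8 (mod 13). Hence c = [4, 3, 9, 8, 2].
  Check: interpolating c through the α_i gives m(x) = 11 + 2·x (degree < 2) with m(α_i) = c_i for every i, so c is indeed a codeword.
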